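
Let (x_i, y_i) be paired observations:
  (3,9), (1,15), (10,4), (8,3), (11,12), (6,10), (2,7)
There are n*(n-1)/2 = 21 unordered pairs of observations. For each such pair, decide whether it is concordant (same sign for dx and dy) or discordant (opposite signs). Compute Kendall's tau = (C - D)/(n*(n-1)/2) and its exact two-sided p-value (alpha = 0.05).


Step 1: Enumerate the 21 unordered pairs (i,j) with i<j and classify each by sign(x_j-x_i) * sign(y_j-y_i).
  (1,2):dx=-2,dy=+6->D; (1,3):dx=+7,dy=-5->D; (1,4):dx=+5,dy=-6->D; (1,5):dx=+8,dy=+3->C
  (1,6):dx=+3,dy=+1->C; (1,7):dx=-1,dy=-2->C; (2,3):dx=+9,dy=-11->D; (2,4):dx=+7,dy=-12->D
  (2,5):dx=+10,dy=-3->D; (2,6):dx=+5,dy=-5->D; (2,7):dx=+1,dy=-8->D; (3,4):dx=-2,dy=-1->C
  (3,5):dx=+1,dy=+8->C; (3,6):dx=-4,dy=+6->D; (3,7):dx=-8,dy=+3->D; (4,5):dx=+3,dy=+9->C
  (4,6):dx=-2,dy=+7->D; (4,7):dx=-6,dy=+4->D; (5,6):dx=-5,dy=-2->C; (5,7):dx=-9,dy=-5->C
  (6,7):dx=-4,dy=-3->C
Step 2: C = 9, D = 12, total pairs = 21.
Step 3: tau = (C - D)/(n(n-1)/2) = (9 - 12)/21 = -0.142857.
Step 4: Exact two-sided p-value (enumerate n! = 5040 permutations of y under H0): p = 0.772619.
Step 5: alpha = 0.05. fail to reject H0.

tau_b = -0.1429 (C=9, D=12), p = 0.772619, fail to reject H0.


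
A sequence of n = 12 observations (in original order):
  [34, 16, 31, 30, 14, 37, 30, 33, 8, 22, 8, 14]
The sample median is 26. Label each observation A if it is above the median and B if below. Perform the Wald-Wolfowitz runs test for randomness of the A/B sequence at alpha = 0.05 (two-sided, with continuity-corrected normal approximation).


Step 1: Compute median = 26; label A = above, B = below.
Labels in order: ABAABAAABBBB  (n_A = 6, n_B = 6)
Step 2: Count runs R = 6.
Step 3: Under H0 (random ordering), E[R] = 2*n_A*n_B/(n_A+n_B) + 1 = 2*6*6/12 + 1 = 7.0000.
        Var[R] = 2*n_A*n_B*(2*n_A*n_B - n_A - n_B) / ((n_A+n_B)^2 * (n_A+n_B-1)) = 4320/1584 = 2.7273.
        SD[R] = 1.6514.
Step 4: Continuity-corrected z = (R + 0.5 - E[R]) / SD[R] = (6 + 0.5 - 7.0000) / 1.6514 = -0.3028.
Step 5: Two-sided p-value via normal approximation = 2*(1 - Phi(|z|)) = 0.762069.
Step 6: alpha = 0.05. fail to reject H0.

R = 6, z = -0.3028, p = 0.762069, fail to reject H0.


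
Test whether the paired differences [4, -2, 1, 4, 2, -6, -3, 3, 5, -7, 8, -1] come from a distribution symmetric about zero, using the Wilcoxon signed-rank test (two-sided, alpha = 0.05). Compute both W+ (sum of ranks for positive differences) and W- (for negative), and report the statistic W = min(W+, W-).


Step 1: Drop any zero differences (none here) and take |d_i|.
|d| = [4, 2, 1, 4, 2, 6, 3, 3, 5, 7, 8, 1]
Step 2: Midrank |d_i| (ties get averaged ranks).
ranks: |4|->7.5, |2|->3.5, |1|->1.5, |4|->7.5, |2|->3.5, |6|->10, |3|->5.5, |3|->5.5, |5|->9, |7|->11, |8|->12, |1|->1.5
Step 3: Attach original signs; sum ranks with positive sign and with negative sign.
W+ = 7.5 + 1.5 + 7.5 + 3.5 + 5.5 + 9 + 12 = 46.5
W- = 3.5 + 10 + 5.5 + 11 + 1.5 = 31.5
(Check: W+ + W- = 78 should equal n(n+1)/2 = 78.)
Step 4: Test statistic W = min(W+, W-) = 31.5.
Step 5: Ties in |d|, so use the tie-corrected normal approximation.
        E[W] = n(n+1)/4 = 12*13/4 = 39.
        Tie groups: |d|=1 (t=2), |d|=2 (t=2), |d|=3 (t=2), |d|=4 (t=2); sum(t^3 - t) = 24.
        Var[W] = n(n+1)(2n+1)/24 - sum(t^3-t)/48 = 3900/24 - 24/48 = 162.
        z = (W - E[W]) / sqrt(Var[W]) = (31.5 - 39) / 12.7279 = -0.5893.
        Two-sided p = 2*Phi(z) = 0.555690.
Step 6: alpha = 0.05. fail to reject H0.

W+ = 46.5, W- = 31.5, W = min = 31.5, p = 0.555690, fail to reject H0.


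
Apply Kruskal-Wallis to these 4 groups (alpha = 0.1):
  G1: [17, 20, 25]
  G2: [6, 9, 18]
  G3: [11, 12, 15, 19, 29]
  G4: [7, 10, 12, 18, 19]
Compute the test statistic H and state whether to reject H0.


Step 1: Combine all N = 16 observations and assign midranks.
sorted (value, group, rank): (6,G2,1), (7,G4,2), (9,G2,3), (10,G4,4), (11,G3,5), (12,G3,6.5), (12,G4,6.5), (15,G3,8), (17,G1,9), (18,G2,10.5), (18,G4,10.5), (19,G3,12.5), (19,G4,12.5), (20,G1,14), (25,G1,15), (29,G3,16)
Step 2: Sum ranks within each group.
R_1 = 38 (n_1 = 3)
R_2 = 14.5 (n_2 = 3)
R_3 = 48 (n_3 = 5)
R_4 = 35.5 (n_4 = 5)
Step 3: H = 12/(N(N+1)) * sum(R_i^2/n_i) - 3(N+1)
     = 12/(16*17) * (38^2/3 + 14.5^2/3 + 48^2/5 + 35.5^2/5) - 3*17
     = 0.044118 * 1264.27 - 51
     = 4.776471.
Step 4: Ties present; correction factor C = 1 - 18/(16^3 - 16) = 0.995588. Corrected H = 4.776471 / 0.995588 = 4.797637.
Step 5: Under H0, H ~ chi^2(3); p-value = 0.187229.
Step 6: alpha = 0.1. fail to reject H0.

H = 4.7976, df = 3, p = 0.187229, fail to reject H0.


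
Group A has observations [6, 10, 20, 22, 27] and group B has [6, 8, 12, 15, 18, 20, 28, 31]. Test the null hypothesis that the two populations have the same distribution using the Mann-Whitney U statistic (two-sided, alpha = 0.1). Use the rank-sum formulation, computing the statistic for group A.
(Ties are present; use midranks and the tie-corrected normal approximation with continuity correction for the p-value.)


Step 1: Combine and sort all 13 observations; assign midranks.
sorted (value, group): (6,X), (6,Y), (8,Y), (10,X), (12,Y), (15,Y), (18,Y), (20,X), (20,Y), (22,X), (27,X), (28,Y), (31,Y)
ranks: 6->1.5, 6->1.5, 8->3, 10->4, 12->5, 15->6, 18->7, 20->8.5, 20->8.5, 22->10, 27->11, 28->12, 31->13
Step 2: Rank sum for X: R1 = 1.5 + 4 + 8.5 + 10 + 11 = 35.
Step 3: U_X = R1 - n1(n1+1)/2 = 35 - 5*6/2 = 35 - 15 = 20.
       U_Y = n1*n2 - U_X = 40 - 20 = 20.
Step 4: Ties are present, so use the tie-corrected normal approximation (with continuity correction) for the p-value.
Step 5: p-value = 1.000000; compare to alpha = 0.1. fail to reject H0.

U_X = 20, p = 1.000000, fail to reject H0 at alpha = 0.1.


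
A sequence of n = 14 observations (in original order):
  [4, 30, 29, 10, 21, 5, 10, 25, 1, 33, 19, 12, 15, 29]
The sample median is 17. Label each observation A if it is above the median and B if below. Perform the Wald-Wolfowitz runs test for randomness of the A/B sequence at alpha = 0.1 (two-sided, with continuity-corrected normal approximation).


Step 1: Compute median = 17; label A = above, B = below.
Labels in order: BAABABBABAABBA  (n_A = 7, n_B = 7)
Step 2: Count runs R = 10.
Step 3: Under H0 (random ordering), E[R] = 2*n_A*n_B/(n_A+n_B) + 1 = 2*7*7/14 + 1 = 8.0000.
        Var[R] = 2*n_A*n_B*(2*n_A*n_B - n_A - n_B) / ((n_A+n_B)^2 * (n_A+n_B-1)) = 8232/2548 = 3.2308.
        SD[R] = 1.7974.
Step 4: Continuity-corrected z = (R - 0.5 - E[R]) / SD[R] = (10 - 0.5 - 8.0000) / 1.7974 = 0.8345.
Step 5: Two-sided p-value via normal approximation = 2*(1 - Phi(|z|)) = 0.403986.
Step 6: alpha = 0.1. fail to reject H0.

R = 10, z = 0.8345, p = 0.403986, fail to reject H0.


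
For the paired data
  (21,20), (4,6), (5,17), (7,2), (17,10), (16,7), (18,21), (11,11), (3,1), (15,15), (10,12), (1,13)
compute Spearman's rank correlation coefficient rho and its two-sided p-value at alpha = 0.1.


Step 1: Rank x and y separately (midranks; no ties here).
rank(x): 21->12, 4->3, 5->4, 7->5, 17->10, 16->9, 18->11, 11->7, 3->2, 15->8, 10->6, 1->1
rank(y): 20->11, 6->3, 17->10, 2->2, 10->5, 7->4, 21->12, 11->6, 1->1, 15->9, 12->7, 13->8
Step 2: d_i = R_x(i) - R_y(i); compute d_i^2.
  (12-11)^2=1, (3-3)^2=0, (4-10)^2=36, (5-2)^2=9, (10-5)^2=25, (9-4)^2=25, (11-12)^2=1, (7-6)^2=1, (2-1)^2=1, (8-9)^2=1, (6-7)^2=1, (1-8)^2=49
sum(d^2) = 150.
Step 3: rho = 1 - 6*150 / (12*(12^2 - 1)) = 1 - 900/1716 = 0.475524.
Step 4: Under H0, t = rho * sqrt((n-2)/(1-rho^2)) = 1.7094 ~ t(10).
Step 5: Two-sided p-value from the t-distribution with 10 df = 0.118176.
Step 6: alpha = 0.1. fail to reject H0.

rho = 0.4755, p = 0.118176, fail to reject H0 at alpha = 0.1.


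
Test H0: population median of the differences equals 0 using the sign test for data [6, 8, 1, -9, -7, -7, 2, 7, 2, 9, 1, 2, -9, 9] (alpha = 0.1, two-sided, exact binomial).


Step 1: Discard zero differences. Original n = 14; n_eff = number of nonzero differences = 14.
Nonzero differences (with sign): +6, +8, +1, -9, -7, -7, +2, +7, +2, +9, +1, +2, -9, +9
Step 2: Count signs: positive = 10, negative = 4.
Step 3: Under H0: P(positive) = 0.5, so the number of positives S ~ Bin(14, 0.5).
Step 4: Two-sided exact p-value = sum of Bin(14,0.5) probabilities at or below the observed probability = 0.179565.
Step 5: alpha = 0.1. fail to reject H0.

n_eff = 14, pos = 10, neg = 4, p = 0.179565, fail to reject H0.


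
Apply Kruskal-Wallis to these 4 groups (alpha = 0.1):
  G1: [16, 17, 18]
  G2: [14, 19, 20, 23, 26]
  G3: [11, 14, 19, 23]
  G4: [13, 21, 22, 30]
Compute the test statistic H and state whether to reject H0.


Step 1: Combine all N = 16 observations and assign midranks.
sorted (value, group, rank): (11,G3,1), (13,G4,2), (14,G2,3.5), (14,G3,3.5), (16,G1,5), (17,G1,6), (18,G1,7), (19,G2,8.5), (19,G3,8.5), (20,G2,10), (21,G4,11), (22,G4,12), (23,G2,13.5), (23,G3,13.5), (26,G2,15), (30,G4,16)
Step 2: Sum ranks within each group.
R_1 = 18 (n_1 = 3)
R_2 = 50.5 (n_2 = 5)
R_3 = 26.5 (n_3 = 4)
R_4 = 41 (n_4 = 4)
Step 3: H = 12/(N(N+1)) * sum(R_i^2/n_i) - 3(N+1)
     = 12/(16*17) * (18^2/3 + 50.5^2/5 + 26.5^2/4 + 41^2/4) - 3*17
     = 0.044118 * 1213.86 - 51
     = 2.552757.
Step 4: Ties present; correction factor C = 1 - 18/(16^3 - 16) = 0.995588. Corrected H = 2.552757 / 0.995588 = 2.564069.
Step 5: Under H0, H ~ chi^2(3); p-value = 0.463823.
Step 6: alpha = 0.1. fail to reject H0.

H = 2.5641, df = 3, p = 0.463823, fail to reject H0.


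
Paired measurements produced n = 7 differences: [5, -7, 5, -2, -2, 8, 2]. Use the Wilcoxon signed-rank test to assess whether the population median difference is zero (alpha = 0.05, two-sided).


Step 1: Drop any zero differences (none here) and take |d_i|.
|d| = [5, 7, 5, 2, 2, 8, 2]
Step 2: Midrank |d_i| (ties get averaged ranks).
ranks: |5|->4.5, |7|->6, |5|->4.5, |2|->2, |2|->2, |8|->7, |2|->2
Step 3: Attach original signs; sum ranks with positive sign and with negative sign.
W+ = 4.5 + 4.5 + 7 + 2 = 18
W- = 6 + 2 + 2 = 10
(Check: W+ + W- = 28 should equal n(n+1)/2 = 28.)
Step 4: Test statistic W = min(W+, W-) = 10.
Step 5: Ties in |d|, so use the tie-corrected normal approximation.
        E[W] = n(n+1)/4 = 7*8/4 = 14.
        Tie groups: |d|=2 (t=3), |d|=5 (t=2); sum(t^3 - t) = 30.
        Var[W] = n(n+1)(2n+1)/24 - sum(t^3-t)/48 = 840/24 - 30/48 = 34.375.
        z = (W - E[W]) / sqrt(Var[W]) = (10 - 14) / 5.8630 = -0.6822.
        Two-sided p = 2*Phi(z) = 0.495086.
Step 6: alpha = 0.05. fail to reject H0.

W+ = 18, W- = 10, W = min = 10, p = 0.495086, fail to reject H0.


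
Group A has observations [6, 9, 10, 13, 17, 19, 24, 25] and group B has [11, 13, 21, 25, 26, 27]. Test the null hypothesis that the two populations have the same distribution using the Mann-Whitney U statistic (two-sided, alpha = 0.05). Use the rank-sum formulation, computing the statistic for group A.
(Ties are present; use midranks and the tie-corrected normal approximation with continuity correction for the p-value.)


Step 1: Combine and sort all 14 observations; assign midranks.
sorted (value, group): (6,X), (9,X), (10,X), (11,Y), (13,X), (13,Y), (17,X), (19,X), (21,Y), (24,X), (25,X), (25,Y), (26,Y), (27,Y)
ranks: 6->1, 9->2, 10->3, 11->4, 13->5.5, 13->5.5, 17->7, 19->8, 21->9, 24->10, 25->11.5, 25->11.5, 26->13, 27->14
Step 2: Rank sum for X: R1 = 1 + 2 + 3 + 5.5 + 7 + 8 + 10 + 11.5 = 48.
Step 3: U_X = R1 - n1(n1+1)/2 = 48 - 8*9/2 = 48 - 36 = 12.
       U_Y = n1*n2 - U_X = 48 - 12 = 36.
Step 4: Ties are present, so use the tie-corrected normal approximation (with continuity correction) for the p-value.
Step 5: p-value = 0.136773; compare to alpha = 0.05. fail to reject H0.

U_X = 12, p = 0.136773, fail to reject H0 at alpha = 0.05.


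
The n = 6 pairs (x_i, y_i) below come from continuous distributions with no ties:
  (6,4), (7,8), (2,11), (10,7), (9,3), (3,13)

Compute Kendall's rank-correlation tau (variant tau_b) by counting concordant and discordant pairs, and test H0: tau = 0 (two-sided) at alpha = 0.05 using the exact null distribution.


Step 1: Enumerate the 15 unordered pairs (i,j) with i<j and classify each by sign(x_j-x_i) * sign(y_j-y_i).
  (1,2):dx=+1,dy=+4->C; (1,3):dx=-4,dy=+7->D; (1,4):dx=+4,dy=+3->C; (1,5):dx=+3,dy=-1->D
  (1,6):dx=-3,dy=+9->D; (2,3):dx=-5,dy=+3->D; (2,4):dx=+3,dy=-1->D; (2,5):dx=+2,dy=-5->D
  (2,6):dx=-4,dy=+5->D; (3,4):dx=+8,dy=-4->D; (3,5):dx=+7,dy=-8->D; (3,6):dx=+1,dy=+2->C
  (4,5):dx=-1,dy=-4->C; (4,6):dx=-7,dy=+6->D; (5,6):dx=-6,dy=+10->D
Step 2: C = 4, D = 11, total pairs = 15.
Step 3: tau = (C - D)/(n(n-1)/2) = (4 - 11)/15 = -0.466667.
Step 4: Exact two-sided p-value (enumerate n! = 720 permutations of y under H0): p = 0.272222.
Step 5: alpha = 0.05. fail to reject H0.

tau_b = -0.4667 (C=4, D=11), p = 0.272222, fail to reject H0.


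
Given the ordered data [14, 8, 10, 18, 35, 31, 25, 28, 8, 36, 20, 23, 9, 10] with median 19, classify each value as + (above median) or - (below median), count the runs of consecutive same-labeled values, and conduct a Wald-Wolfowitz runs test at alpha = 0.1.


Step 1: Compute median = 19; label A = above, B = below.
Labels in order: BBBBAAAABAAABB  (n_A = 7, n_B = 7)
Step 2: Count runs R = 5.
Step 3: Under H0 (random ordering), E[R] = 2*n_A*n_B/(n_A+n_B) + 1 = 2*7*7/14 + 1 = 8.0000.
        Var[R] = 2*n_A*n_B*(2*n_A*n_B - n_A - n_B) / ((n_A+n_B)^2 * (n_A+n_B-1)) = 8232/2548 = 3.2308.
        SD[R] = 1.7974.
Step 4: Continuity-corrected z = (R + 0.5 - E[R]) / SD[R] = (5 + 0.5 - 8.0000) / 1.7974 = -1.3909.
Step 5: Two-sided p-value via normal approximation = 2*(1 - Phi(|z|)) = 0.164264.
Step 6: alpha = 0.1. fail to reject H0.

R = 5, z = -1.3909, p = 0.164264, fail to reject H0.


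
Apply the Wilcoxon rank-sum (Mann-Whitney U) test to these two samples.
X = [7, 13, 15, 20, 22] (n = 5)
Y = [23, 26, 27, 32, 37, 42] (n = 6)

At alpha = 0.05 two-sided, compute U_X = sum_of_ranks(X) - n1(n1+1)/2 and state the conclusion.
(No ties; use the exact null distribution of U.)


Step 1: Combine and sort all 11 observations; assign midranks.
sorted (value, group): (7,X), (13,X), (15,X), (20,X), (22,X), (23,Y), (26,Y), (27,Y), (32,Y), (37,Y), (42,Y)
ranks: 7->1, 13->2, 15->3, 20->4, 22->5, 23->6, 26->7, 27->8, 32->9, 37->10, 42->11
Step 2: Rank sum for X: R1 = 1 + 2 + 3 + 4 + 5 = 15.
Step 3: U_X = R1 - n1(n1+1)/2 = 15 - 5*6/2 = 15 - 15 = 0.
       U_Y = n1*n2 - U_X = 30 - 0 = 30.
Step 4: No ties, so the exact null distribution of U (based on enumerating the C(11,5) = 462 equally likely rank assignments) gives the two-sided p-value.
Step 5: p-value = 0.004329; compare to alpha = 0.05. reject H0.

U_X = 0, p = 0.004329, reject H0 at alpha = 0.05.


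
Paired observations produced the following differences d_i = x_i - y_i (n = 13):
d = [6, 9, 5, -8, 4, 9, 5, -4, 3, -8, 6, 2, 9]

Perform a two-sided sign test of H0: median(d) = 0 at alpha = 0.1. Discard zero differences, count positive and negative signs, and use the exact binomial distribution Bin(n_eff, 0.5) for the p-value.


Step 1: Discard zero differences. Original n = 13; n_eff = number of nonzero differences = 13.
Nonzero differences (with sign): +6, +9, +5, -8, +4, +9, +5, -4, +3, -8, +6, +2, +9
Step 2: Count signs: positive = 10, negative = 3.
Step 3: Under H0: P(positive) = 0.5, so the number of positives S ~ Bin(13, 0.5).
Step 4: Two-sided exact p-value = sum of Bin(13,0.5) probabilities at or below the observed probability = 0.092285.
Step 5: alpha = 0.1. reject H0.

n_eff = 13, pos = 10, neg = 3, p = 0.092285, reject H0.


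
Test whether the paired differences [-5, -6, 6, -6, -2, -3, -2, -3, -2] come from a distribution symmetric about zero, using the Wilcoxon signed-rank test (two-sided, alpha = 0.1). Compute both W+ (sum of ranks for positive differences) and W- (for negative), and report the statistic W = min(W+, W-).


Step 1: Drop any zero differences (none here) and take |d_i|.
|d| = [5, 6, 6, 6, 2, 3, 2, 3, 2]
Step 2: Midrank |d_i| (ties get averaged ranks).
ranks: |5|->6, |6|->8, |6|->8, |6|->8, |2|->2, |3|->4.5, |2|->2, |3|->4.5, |2|->2
Step 3: Attach original signs; sum ranks with positive sign and with negative sign.
W+ = 8 = 8
W- = 6 + 8 + 8 + 2 + 4.5 + 2 + 4.5 + 2 = 37
(Check: W+ + W- = 45 should equal n(n+1)/2 = 45.)
Step 4: Test statistic W = min(W+, W-) = 8.
Step 5: Ties in |d|, so use the tie-corrected normal approximation.
        E[W] = n(n+1)/4 = 9*10/4 = 22.5.
        Tie groups: |d|=2 (t=3), |d|=3 (t=2), |d|=6 (t=3); sum(t^3 - t) = 54.
        Var[W] = n(n+1)(2n+1)/24 - sum(t^3-t)/48 = 1710/24 - 54/48 = 70.125.
        z = (W - E[W]) / sqrt(Var[W]) = (8 - 22.5) / 8.3741 = -1.7315.
        Two-sided p = 2*Phi(z) = 0.083356.
Step 6: alpha = 0.1. reject H0.

W+ = 8, W- = 37, W = min = 8, p = 0.083356, reject H0.


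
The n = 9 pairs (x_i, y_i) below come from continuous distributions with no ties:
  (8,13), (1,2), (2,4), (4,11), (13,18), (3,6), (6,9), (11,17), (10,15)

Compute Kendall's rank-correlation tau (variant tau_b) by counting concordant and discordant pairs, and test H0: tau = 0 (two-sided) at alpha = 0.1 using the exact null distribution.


Step 1: Enumerate the 36 unordered pairs (i,j) with i<j and classify each by sign(x_j-x_i) * sign(y_j-y_i).
  (1,2):dx=-7,dy=-11->C; (1,3):dx=-6,dy=-9->C; (1,4):dx=-4,dy=-2->C; (1,5):dx=+5,dy=+5->C
  (1,6):dx=-5,dy=-7->C; (1,7):dx=-2,dy=-4->C; (1,8):dx=+3,dy=+4->C; (1,9):dx=+2,dy=+2->C
  (2,3):dx=+1,dy=+2->C; (2,4):dx=+3,dy=+9->C; (2,5):dx=+12,dy=+16->C; (2,6):dx=+2,dy=+4->C
  (2,7):dx=+5,dy=+7->C; (2,8):dx=+10,dy=+15->C; (2,9):dx=+9,dy=+13->C; (3,4):dx=+2,dy=+7->C
  (3,5):dx=+11,dy=+14->C; (3,6):dx=+1,dy=+2->C; (3,7):dx=+4,dy=+5->C; (3,8):dx=+9,dy=+13->C
  (3,9):dx=+8,dy=+11->C; (4,5):dx=+9,dy=+7->C; (4,6):dx=-1,dy=-5->C; (4,7):dx=+2,dy=-2->D
  (4,8):dx=+7,dy=+6->C; (4,9):dx=+6,dy=+4->C; (5,6):dx=-10,dy=-12->C; (5,7):dx=-7,dy=-9->C
  (5,8):dx=-2,dy=-1->C; (5,9):dx=-3,dy=-3->C; (6,7):dx=+3,dy=+3->C; (6,8):dx=+8,dy=+11->C
  (6,9):dx=+7,dy=+9->C; (7,8):dx=+5,dy=+8->C; (7,9):dx=+4,dy=+6->C; (8,9):dx=-1,dy=-2->C
Step 2: C = 35, D = 1, total pairs = 36.
Step 3: tau = (C - D)/(n(n-1)/2) = (35 - 1)/36 = 0.944444.
Step 4: Exact two-sided p-value (enumerate n! = 362880 permutations of y under H0): p = 0.000050.
Step 5: alpha = 0.1. reject H0.

tau_b = 0.9444 (C=35, D=1), p = 0.000050, reject H0.


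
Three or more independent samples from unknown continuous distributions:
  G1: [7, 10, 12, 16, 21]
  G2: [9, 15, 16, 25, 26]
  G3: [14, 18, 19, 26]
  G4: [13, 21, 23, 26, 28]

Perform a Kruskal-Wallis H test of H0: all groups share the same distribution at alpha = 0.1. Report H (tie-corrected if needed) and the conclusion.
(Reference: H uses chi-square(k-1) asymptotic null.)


Step 1: Combine all N = 19 observations and assign midranks.
sorted (value, group, rank): (7,G1,1), (9,G2,2), (10,G1,3), (12,G1,4), (13,G4,5), (14,G3,6), (15,G2,7), (16,G1,8.5), (16,G2,8.5), (18,G3,10), (19,G3,11), (21,G1,12.5), (21,G4,12.5), (23,G4,14), (25,G2,15), (26,G2,17), (26,G3,17), (26,G4,17), (28,G4,19)
Step 2: Sum ranks within each group.
R_1 = 29 (n_1 = 5)
R_2 = 49.5 (n_2 = 5)
R_3 = 44 (n_3 = 4)
R_4 = 67.5 (n_4 = 5)
Step 3: H = 12/(N(N+1)) * sum(R_i^2/n_i) - 3(N+1)
     = 12/(19*20) * (29^2/5 + 49.5^2/5 + 44^2/4 + 67.5^2/5) - 3*20
     = 0.031579 * 2053.5 - 60
     = 4.847368.
Step 4: Ties present; correction factor C = 1 - 36/(19^3 - 19) = 0.994737. Corrected H = 4.847368 / 0.994737 = 4.873016.
Step 5: Under H0, H ~ chi^2(3); p-value = 0.181335.
Step 6: alpha = 0.1. fail to reject H0.

H = 4.8730, df = 3, p = 0.181335, fail to reject H0.


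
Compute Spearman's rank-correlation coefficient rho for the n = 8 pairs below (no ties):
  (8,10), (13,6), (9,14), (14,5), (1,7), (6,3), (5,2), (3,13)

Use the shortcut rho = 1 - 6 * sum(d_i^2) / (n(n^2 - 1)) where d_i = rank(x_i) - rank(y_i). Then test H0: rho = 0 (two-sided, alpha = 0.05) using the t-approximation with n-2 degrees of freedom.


Step 1: Rank x and y separately (midranks; no ties here).
rank(x): 8->5, 13->7, 9->6, 14->8, 1->1, 6->4, 5->3, 3->2
rank(y): 10->6, 6->4, 14->8, 5->3, 7->5, 3->2, 2->1, 13->7
Step 2: d_i = R_x(i) - R_y(i); compute d_i^2.
  (5-6)^2=1, (7-4)^2=9, (6-8)^2=4, (8-3)^2=25, (1-5)^2=16, (4-2)^2=4, (3-1)^2=4, (2-7)^2=25
sum(d^2) = 88.
Step 3: rho = 1 - 6*88 / (8*(8^2 - 1)) = 1 - 528/504 = -0.047619.
Step 4: Under H0, t = rho * sqrt((n-2)/(1-rho^2)) = -0.1168 ~ t(6).
Step 5: Two-sided p-value from the t-distribution with 6 df = 0.910849.
Step 6: alpha = 0.05. fail to reject H0.

rho = -0.0476, p = 0.910849, fail to reject H0 at alpha = 0.05.


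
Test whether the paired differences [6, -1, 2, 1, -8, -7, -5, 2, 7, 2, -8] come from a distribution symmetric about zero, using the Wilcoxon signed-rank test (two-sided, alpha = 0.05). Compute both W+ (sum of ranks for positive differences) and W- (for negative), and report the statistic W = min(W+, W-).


Step 1: Drop any zero differences (none here) and take |d_i|.
|d| = [6, 1, 2, 1, 8, 7, 5, 2, 7, 2, 8]
Step 2: Midrank |d_i| (ties get averaged ranks).
ranks: |6|->7, |1|->1.5, |2|->4, |1|->1.5, |8|->10.5, |7|->8.5, |5|->6, |2|->4, |7|->8.5, |2|->4, |8|->10.5
Step 3: Attach original signs; sum ranks with positive sign and with negative sign.
W+ = 7 + 4 + 1.5 + 4 + 8.5 + 4 = 29
W- = 1.5 + 10.5 + 8.5 + 6 + 10.5 = 37
(Check: W+ + W- = 66 should equal n(n+1)/2 = 66.)
Step 4: Test statistic W = min(W+, W-) = 29.
Step 5: Ties in |d|, so use the tie-corrected normal approximation.
        E[W] = n(n+1)/4 = 11*12/4 = 33.
        Tie groups: |d|=1 (t=2), |d|=2 (t=3), |d|=7 (t=2), |d|=8 (t=2); sum(t^3 - t) = 42.
        Var[W] = n(n+1)(2n+1)/24 - sum(t^3-t)/48 = 3036/24 - 42/48 = 125.625.
        z = (W - E[W]) / sqrt(Var[W]) = (29 - 33) / 11.2083 = -0.3569.
        Two-sided p = 2*Phi(z) = 0.721182.
Step 6: alpha = 0.05. fail to reject H0.

W+ = 29, W- = 37, W = min = 29, p = 0.721182, fail to reject H0.


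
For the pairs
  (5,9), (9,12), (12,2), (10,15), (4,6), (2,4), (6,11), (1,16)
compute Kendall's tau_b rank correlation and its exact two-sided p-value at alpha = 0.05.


Step 1: Enumerate the 28 unordered pairs (i,j) with i<j and classify each by sign(x_j-x_i) * sign(y_j-y_i).
  (1,2):dx=+4,dy=+3->C; (1,3):dx=+7,dy=-7->D; (1,4):dx=+5,dy=+6->C; (1,5):dx=-1,dy=-3->C
  (1,6):dx=-3,dy=-5->C; (1,7):dx=+1,dy=+2->C; (1,8):dx=-4,dy=+7->D; (2,3):dx=+3,dy=-10->D
  (2,4):dx=+1,dy=+3->C; (2,5):dx=-5,dy=-6->C; (2,6):dx=-7,dy=-8->C; (2,7):dx=-3,dy=-1->C
  (2,8):dx=-8,dy=+4->D; (3,4):dx=-2,dy=+13->D; (3,5):dx=-8,dy=+4->D; (3,6):dx=-10,dy=+2->D
  (3,7):dx=-6,dy=+9->D; (3,8):dx=-11,dy=+14->D; (4,5):dx=-6,dy=-9->C; (4,6):dx=-8,dy=-11->C
  (4,7):dx=-4,dy=-4->C; (4,8):dx=-9,dy=+1->D; (5,6):dx=-2,dy=-2->C; (5,7):dx=+2,dy=+5->C
  (5,8):dx=-3,dy=+10->D; (6,7):dx=+4,dy=+7->C; (6,8):dx=-1,dy=+12->D; (7,8):dx=-5,dy=+5->D
Step 2: C = 15, D = 13, total pairs = 28.
Step 3: tau = (C - D)/(n(n-1)/2) = (15 - 13)/28 = 0.071429.
Step 4: Exact two-sided p-value (enumerate n! = 40320 permutations of y under H0): p = 0.904861.
Step 5: alpha = 0.05. fail to reject H0.

tau_b = 0.0714 (C=15, D=13), p = 0.904861, fail to reject H0.


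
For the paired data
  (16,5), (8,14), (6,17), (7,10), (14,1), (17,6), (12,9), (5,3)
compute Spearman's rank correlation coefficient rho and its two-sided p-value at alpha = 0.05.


Step 1: Rank x and y separately (midranks; no ties here).
rank(x): 16->7, 8->4, 6->2, 7->3, 14->6, 17->8, 12->5, 5->1
rank(y): 5->3, 14->7, 17->8, 10->6, 1->1, 6->4, 9->5, 3->2
Step 2: d_i = R_x(i) - R_y(i); compute d_i^2.
  (7-3)^2=16, (4-7)^2=9, (2-8)^2=36, (3-6)^2=9, (6-1)^2=25, (8-4)^2=16, (5-5)^2=0, (1-2)^2=1
sum(d^2) = 112.
Step 3: rho = 1 - 6*112 / (8*(8^2 - 1)) = 1 - 672/504 = -0.333333.
Step 4: Under H0, t = rho * sqrt((n-2)/(1-rho^2)) = -0.8660 ~ t(6).
Step 5: Two-sided p-value from the t-distribution with 6 df = 0.419753.
Step 6: alpha = 0.05. fail to reject H0.

rho = -0.3333, p = 0.419753, fail to reject H0 at alpha = 0.05.


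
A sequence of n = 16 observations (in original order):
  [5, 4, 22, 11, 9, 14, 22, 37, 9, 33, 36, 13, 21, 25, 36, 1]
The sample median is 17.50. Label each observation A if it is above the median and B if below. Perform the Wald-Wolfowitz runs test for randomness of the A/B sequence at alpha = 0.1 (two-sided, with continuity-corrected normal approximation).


Step 1: Compute median = 17.50; label A = above, B = below.
Labels in order: BBABBBAABAABAAAB  (n_A = 8, n_B = 8)
Step 2: Count runs R = 9.
Step 3: Under H0 (random ordering), E[R] = 2*n_A*n_B/(n_A+n_B) + 1 = 2*8*8/16 + 1 = 9.0000.
        Var[R] = 2*n_A*n_B*(2*n_A*n_B - n_A - n_B) / ((n_A+n_B)^2 * (n_A+n_B-1)) = 14336/3840 = 3.7333.
        SD[R] = 1.9322.
Step 4: R = E[R], so z = 0 with no continuity correction.
Step 5: Two-sided p-value via normal approximation = 2*(1 - Phi(|z|)) = 1.000000.
Step 6: alpha = 0.1. fail to reject H0.

R = 9, z = 0.0000, p = 1.000000, fail to reject H0.


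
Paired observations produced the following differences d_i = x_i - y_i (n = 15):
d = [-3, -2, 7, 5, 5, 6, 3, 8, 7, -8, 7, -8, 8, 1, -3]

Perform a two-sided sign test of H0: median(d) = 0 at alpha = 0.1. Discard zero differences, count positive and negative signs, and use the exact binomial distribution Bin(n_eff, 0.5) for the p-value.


Step 1: Discard zero differences. Original n = 15; n_eff = number of nonzero differences = 15.
Nonzero differences (with sign): -3, -2, +7, +5, +5, +6, +3, +8, +7, -8, +7, -8, +8, +1, -3
Step 2: Count signs: positive = 10, negative = 5.
Step 3: Under H0: P(positive) = 0.5, so the number of positives S ~ Bin(15, 0.5).
Step 4: Two-sided exact p-value = sum of Bin(15,0.5) probabilities at or below the observed probability = 0.301758.
Step 5: alpha = 0.1. fail to reject H0.

n_eff = 15, pos = 10, neg = 5, p = 0.301758, fail to reject H0.


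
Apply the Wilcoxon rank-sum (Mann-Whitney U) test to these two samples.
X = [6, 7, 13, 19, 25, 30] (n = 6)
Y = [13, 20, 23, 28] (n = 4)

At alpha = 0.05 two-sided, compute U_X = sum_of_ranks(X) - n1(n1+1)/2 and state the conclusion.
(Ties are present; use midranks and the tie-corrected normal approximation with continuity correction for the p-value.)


Step 1: Combine and sort all 10 observations; assign midranks.
sorted (value, group): (6,X), (7,X), (13,X), (13,Y), (19,X), (20,Y), (23,Y), (25,X), (28,Y), (30,X)
ranks: 6->1, 7->2, 13->3.5, 13->3.5, 19->5, 20->6, 23->7, 25->8, 28->9, 30->10
Step 2: Rank sum for X: R1 = 1 + 2 + 3.5 + 5 + 8 + 10 = 29.5.
Step 3: U_X = R1 - n1(n1+1)/2 = 29.5 - 6*7/2 = 29.5 - 21 = 8.5.
       U_Y = n1*n2 - U_X = 24 - 8.5 = 15.5.
Step 4: Ties are present, so use the tie-corrected normal approximation (with continuity correction) for the p-value.
Step 5: p-value = 0.521166; compare to alpha = 0.05. fail to reject H0.

U_X = 8.5, p = 0.521166, fail to reject H0 at alpha = 0.05.


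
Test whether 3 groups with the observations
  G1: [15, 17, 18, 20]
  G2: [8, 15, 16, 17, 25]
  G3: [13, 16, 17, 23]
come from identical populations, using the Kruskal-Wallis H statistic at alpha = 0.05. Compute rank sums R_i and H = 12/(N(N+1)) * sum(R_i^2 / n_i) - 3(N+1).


Step 1: Combine all N = 13 observations and assign midranks.
sorted (value, group, rank): (8,G2,1), (13,G3,2), (15,G1,3.5), (15,G2,3.5), (16,G2,5.5), (16,G3,5.5), (17,G1,8), (17,G2,8), (17,G3,8), (18,G1,10), (20,G1,11), (23,G3,12), (25,G2,13)
Step 2: Sum ranks within each group.
R_1 = 32.5 (n_1 = 4)
R_2 = 31 (n_2 = 5)
R_3 = 27.5 (n_3 = 4)
Step 3: H = 12/(N(N+1)) * sum(R_i^2/n_i) - 3(N+1)
     = 12/(13*14) * (32.5^2/4 + 31^2/5 + 27.5^2/4) - 3*14
     = 0.065934 * 645.325 - 42
     = 0.548901.
Step 4: Ties present; correction factor C = 1 - 36/(13^3 - 13) = 0.983516. Corrected H = 0.548901 / 0.983516 = 0.558101.
Step 5: Under H0, H ~ chi^2(2); p-value = 0.756502.
Step 6: alpha = 0.05. fail to reject H0.

H = 0.5581, df = 2, p = 0.756502, fail to reject H0.


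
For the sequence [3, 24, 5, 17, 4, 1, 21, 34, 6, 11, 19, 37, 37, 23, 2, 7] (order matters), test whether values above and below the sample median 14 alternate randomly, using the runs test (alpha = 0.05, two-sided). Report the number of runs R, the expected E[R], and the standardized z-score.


Step 1: Compute median = 14; label A = above, B = below.
Labels in order: BABABBAABBAAAABB  (n_A = 8, n_B = 8)
Step 2: Count runs R = 9.
Step 3: Under H0 (random ordering), E[R] = 2*n_A*n_B/(n_A+n_B) + 1 = 2*8*8/16 + 1 = 9.0000.
        Var[R] = 2*n_A*n_B*(2*n_A*n_B - n_A - n_B) / ((n_A+n_B)^2 * (n_A+n_B-1)) = 14336/3840 = 3.7333.
        SD[R] = 1.9322.
Step 4: R = E[R], so z = 0 with no continuity correction.
Step 5: Two-sided p-value via normal approximation = 2*(1 - Phi(|z|)) = 1.000000.
Step 6: alpha = 0.05. fail to reject H0.

R = 9, z = 0.0000, p = 1.000000, fail to reject H0.


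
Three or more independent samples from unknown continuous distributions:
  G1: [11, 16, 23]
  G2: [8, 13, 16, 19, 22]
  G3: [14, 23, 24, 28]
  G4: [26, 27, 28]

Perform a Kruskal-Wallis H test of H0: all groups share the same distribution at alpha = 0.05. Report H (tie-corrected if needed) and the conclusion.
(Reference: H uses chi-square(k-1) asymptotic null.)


Step 1: Combine all N = 15 observations and assign midranks.
sorted (value, group, rank): (8,G2,1), (11,G1,2), (13,G2,3), (14,G3,4), (16,G1,5.5), (16,G2,5.5), (19,G2,7), (22,G2,8), (23,G1,9.5), (23,G3,9.5), (24,G3,11), (26,G4,12), (27,G4,13), (28,G3,14.5), (28,G4,14.5)
Step 2: Sum ranks within each group.
R_1 = 17 (n_1 = 3)
R_2 = 24.5 (n_2 = 5)
R_3 = 39 (n_3 = 4)
R_4 = 39.5 (n_4 = 3)
Step 3: H = 12/(N(N+1)) * sum(R_i^2/n_i) - 3(N+1)
     = 12/(15*16) * (17^2/3 + 24.5^2/5 + 39^2/4 + 39.5^2/3) - 3*16
     = 0.050000 * 1116.72 - 48
     = 7.835833.
Step 4: Ties present; correction factor C = 1 - 18/(15^3 - 15) = 0.994643. Corrected H = 7.835833 / 0.994643 = 7.878037.
Step 5: Under H0, H ~ chi^2(3); p-value = 0.048601.
Step 6: alpha = 0.05. reject H0.

H = 7.8780, df = 3, p = 0.048601, reject H0.


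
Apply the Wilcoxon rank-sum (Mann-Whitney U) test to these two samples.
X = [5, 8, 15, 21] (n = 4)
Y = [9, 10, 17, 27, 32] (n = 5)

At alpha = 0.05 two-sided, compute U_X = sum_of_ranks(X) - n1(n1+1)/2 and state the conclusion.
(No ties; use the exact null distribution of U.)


Step 1: Combine and sort all 9 observations; assign midranks.
sorted (value, group): (5,X), (8,X), (9,Y), (10,Y), (15,X), (17,Y), (21,X), (27,Y), (32,Y)
ranks: 5->1, 8->2, 9->3, 10->4, 15->5, 17->6, 21->7, 27->8, 32->9
Step 2: Rank sum for X: R1 = 1 + 2 + 5 + 7 = 15.
Step 3: U_X = R1 - n1(n1+1)/2 = 15 - 4*5/2 = 15 - 10 = 5.
       U_Y = n1*n2 - U_X = 20 - 5 = 15.
Step 4: No ties, so the exact null distribution of U (based on enumerating the C(9,4) = 126 equally likely rank assignments) gives the two-sided p-value.
Step 5: p-value = 0.285714; compare to alpha = 0.05. fail to reject H0.

U_X = 5, p = 0.285714, fail to reject H0 at alpha = 0.05.


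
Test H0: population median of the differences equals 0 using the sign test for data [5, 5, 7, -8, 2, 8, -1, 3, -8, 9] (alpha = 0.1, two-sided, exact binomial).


Step 1: Discard zero differences. Original n = 10; n_eff = number of nonzero differences = 10.
Nonzero differences (with sign): +5, +5, +7, -8, +2, +8, -1, +3, -8, +9
Step 2: Count signs: positive = 7, negative = 3.
Step 3: Under H0: P(positive) = 0.5, so the number of positives S ~ Bin(10, 0.5).
Step 4: Two-sided exact p-value = sum of Bin(10,0.5) probabilities at or below the observed probability = 0.343750.
Step 5: alpha = 0.1. fail to reject H0.

n_eff = 10, pos = 7, neg = 3, p = 0.343750, fail to reject H0.


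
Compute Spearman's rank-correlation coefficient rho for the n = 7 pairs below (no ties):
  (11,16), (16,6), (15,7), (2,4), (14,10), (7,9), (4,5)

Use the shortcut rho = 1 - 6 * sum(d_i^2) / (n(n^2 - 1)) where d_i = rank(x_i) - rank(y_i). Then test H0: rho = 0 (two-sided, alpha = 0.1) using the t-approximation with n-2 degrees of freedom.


Step 1: Rank x and y separately (midranks; no ties here).
rank(x): 11->4, 16->7, 15->6, 2->1, 14->5, 7->3, 4->2
rank(y): 16->7, 6->3, 7->4, 4->1, 10->6, 9->5, 5->2
Step 2: d_i = R_x(i) - R_y(i); compute d_i^2.
  (4-7)^2=9, (7-3)^2=16, (6-4)^2=4, (1-1)^2=0, (5-6)^2=1, (3-5)^2=4, (2-2)^2=0
sum(d^2) = 34.
Step 3: rho = 1 - 6*34 / (7*(7^2 - 1)) = 1 - 204/336 = 0.392857.
Step 4: Under H0, t = rho * sqrt((n-2)/(1-rho^2)) = 0.9553 ~ t(5).
Step 5: Two-sided p-value from the t-distribution with 5 df = 0.383317.
Step 6: alpha = 0.1. fail to reject H0.

rho = 0.3929, p = 0.383317, fail to reject H0 at alpha = 0.1.


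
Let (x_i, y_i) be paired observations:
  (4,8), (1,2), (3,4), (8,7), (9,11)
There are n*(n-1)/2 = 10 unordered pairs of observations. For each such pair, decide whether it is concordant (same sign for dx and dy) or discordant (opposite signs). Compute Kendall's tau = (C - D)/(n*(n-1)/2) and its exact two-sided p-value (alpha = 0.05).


Step 1: Enumerate the 10 unordered pairs (i,j) with i<j and classify each by sign(x_j-x_i) * sign(y_j-y_i).
  (1,2):dx=-3,dy=-6->C; (1,3):dx=-1,dy=-4->C; (1,4):dx=+4,dy=-1->D; (1,5):dx=+5,dy=+3->C
  (2,3):dx=+2,dy=+2->C; (2,4):dx=+7,dy=+5->C; (2,5):dx=+8,dy=+9->C; (3,4):dx=+5,dy=+3->C
  (3,5):dx=+6,dy=+7->C; (4,5):dx=+1,dy=+4->C
Step 2: C = 9, D = 1, total pairs = 10.
Step 3: tau = (C - D)/(n(n-1)/2) = (9 - 1)/10 = 0.800000.
Step 4: Exact two-sided p-value (enumerate n! = 120 permutations of y under H0): p = 0.083333.
Step 5: alpha = 0.05. fail to reject H0.

tau_b = 0.8000 (C=9, D=1), p = 0.083333, fail to reject H0.


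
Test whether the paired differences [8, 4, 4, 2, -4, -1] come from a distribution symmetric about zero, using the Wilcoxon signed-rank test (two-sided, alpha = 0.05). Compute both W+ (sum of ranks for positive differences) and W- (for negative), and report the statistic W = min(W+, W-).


Step 1: Drop any zero differences (none here) and take |d_i|.
|d| = [8, 4, 4, 2, 4, 1]
Step 2: Midrank |d_i| (ties get averaged ranks).
ranks: |8|->6, |4|->4, |4|->4, |2|->2, |4|->4, |1|->1
Step 3: Attach original signs; sum ranks with positive sign and with negative sign.
W+ = 6 + 4 + 4 + 2 = 16
W- = 4 + 1 = 5
(Check: W+ + W- = 21 should equal n(n+1)/2 = 21.)
Step 4: Test statistic W = min(W+, W-) = 5.
Step 5: Ties in |d|, so use the tie-corrected normal approximation.
        E[W] = n(n+1)/4 = 6*7/4 = 10.5.
        Tie groups: |d|=4 (t=3); sum(t^3 - t) = 24.
        Var[W] = n(n+1)(2n+1)/24 - sum(t^3-t)/48 = 546/24 - 24/48 = 22.25.
        z = (W - E[W]) / sqrt(Var[W]) = (5 - 10.5) / 4.7170 = -1.1660.
        Two-sided p = 2*Phi(z) = 0.243615.
Step 6: alpha = 0.05. fail to reject H0.

W+ = 16, W- = 5, W = min = 5, p = 0.243615, fail to reject H0.


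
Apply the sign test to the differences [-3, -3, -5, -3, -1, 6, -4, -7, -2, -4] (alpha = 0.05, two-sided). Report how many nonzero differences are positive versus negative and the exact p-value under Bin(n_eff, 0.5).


Step 1: Discard zero differences. Original n = 10; n_eff = number of nonzero differences = 10.
Nonzero differences (with sign): -3, -3, -5, -3, -1, +6, -4, -7, -2, -4
Step 2: Count signs: positive = 1, negative = 9.
Step 3: Under H0: P(positive) = 0.5, so the number of positives S ~ Bin(10, 0.5).
Step 4: Two-sided exact p-value = sum of Bin(10,0.5) probabilities at or below the observed probability = 0.021484.
Step 5: alpha = 0.05. reject H0.

n_eff = 10, pos = 1, neg = 9, p = 0.021484, reject H0.


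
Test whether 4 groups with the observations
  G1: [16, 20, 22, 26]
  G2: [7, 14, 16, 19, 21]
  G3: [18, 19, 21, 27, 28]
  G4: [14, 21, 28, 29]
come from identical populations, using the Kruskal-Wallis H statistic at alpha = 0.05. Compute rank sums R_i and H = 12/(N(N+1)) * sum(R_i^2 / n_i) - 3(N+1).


Step 1: Combine all N = 18 observations and assign midranks.
sorted (value, group, rank): (7,G2,1), (14,G2,2.5), (14,G4,2.5), (16,G1,4.5), (16,G2,4.5), (18,G3,6), (19,G2,7.5), (19,G3,7.5), (20,G1,9), (21,G2,11), (21,G3,11), (21,G4,11), (22,G1,13), (26,G1,14), (27,G3,15), (28,G3,16.5), (28,G4,16.5), (29,G4,18)
Step 2: Sum ranks within each group.
R_1 = 40.5 (n_1 = 4)
R_2 = 26.5 (n_2 = 5)
R_3 = 56 (n_3 = 5)
R_4 = 48 (n_4 = 4)
Step 3: H = 12/(N(N+1)) * sum(R_i^2/n_i) - 3(N+1)
     = 12/(18*19) * (40.5^2/4 + 26.5^2/5 + 56^2/5 + 48^2/4) - 3*19
     = 0.035088 * 1753.71 - 57
     = 4.533772.
Step 4: Ties present; correction factor C = 1 - 48/(18^3 - 18) = 0.991744. Corrected H = 4.533772 / 0.991744 = 4.571514.
Step 5: Under H0, H ~ chi^2(3); p-value = 0.205999.
Step 6: alpha = 0.05. fail to reject H0.

H = 4.5715, df = 3, p = 0.205999, fail to reject H0.


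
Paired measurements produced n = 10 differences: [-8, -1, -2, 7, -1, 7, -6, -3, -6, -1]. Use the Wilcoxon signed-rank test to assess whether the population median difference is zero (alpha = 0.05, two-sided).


Step 1: Drop any zero differences (none here) and take |d_i|.
|d| = [8, 1, 2, 7, 1, 7, 6, 3, 6, 1]
Step 2: Midrank |d_i| (ties get averaged ranks).
ranks: |8|->10, |1|->2, |2|->4, |7|->8.5, |1|->2, |7|->8.5, |6|->6.5, |3|->5, |6|->6.5, |1|->2
Step 3: Attach original signs; sum ranks with positive sign and with negative sign.
W+ = 8.5 + 8.5 = 17
W- = 10 + 2 + 4 + 2 + 6.5 + 5 + 6.5 + 2 = 38
(Check: W+ + W- = 55 should equal n(n+1)/2 = 55.)
Step 4: Test statistic W = min(W+, W-) = 17.
Step 5: Ties in |d|, so use the tie-corrected normal approximation.
        E[W] = n(n+1)/4 = 10*11/4 = 27.5.
        Tie groups: |d|=1 (t=3), |d|=6 (t=2), |d|=7 (t=2); sum(t^3 - t) = 36.
        Var[W] = n(n+1)(2n+1)/24 - sum(t^3-t)/48 = 2310/24 - 36/48 = 95.5.
        z = (W - E[W]) / sqrt(Var[W]) = (17 - 27.5) / 9.7724 = -1.0745.
        Two-sided p = 2*Phi(z) = 0.282619.
Step 6: alpha = 0.05. fail to reject H0.

W+ = 17, W- = 38, W = min = 17, p = 0.282619, fail to reject H0.


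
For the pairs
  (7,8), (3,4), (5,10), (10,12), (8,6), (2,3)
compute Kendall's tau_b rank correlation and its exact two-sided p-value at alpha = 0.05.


Step 1: Enumerate the 15 unordered pairs (i,j) with i<j and classify each by sign(x_j-x_i) * sign(y_j-y_i).
  (1,2):dx=-4,dy=-4->C; (1,3):dx=-2,dy=+2->D; (1,4):dx=+3,dy=+4->C; (1,5):dx=+1,dy=-2->D
  (1,6):dx=-5,dy=-5->C; (2,3):dx=+2,dy=+6->C; (2,4):dx=+7,dy=+8->C; (2,5):dx=+5,dy=+2->C
  (2,6):dx=-1,dy=-1->C; (3,4):dx=+5,dy=+2->C; (3,5):dx=+3,dy=-4->D; (3,6):dx=-3,dy=-7->C
  (4,5):dx=-2,dy=-6->C; (4,6):dx=-8,dy=-9->C; (5,6):dx=-6,dy=-3->C
Step 2: C = 12, D = 3, total pairs = 15.
Step 3: tau = (C - D)/(n(n-1)/2) = (12 - 3)/15 = 0.600000.
Step 4: Exact two-sided p-value (enumerate n! = 720 permutations of y under H0): p = 0.136111.
Step 5: alpha = 0.05. fail to reject H0.

tau_b = 0.6000 (C=12, D=3), p = 0.136111, fail to reject H0.


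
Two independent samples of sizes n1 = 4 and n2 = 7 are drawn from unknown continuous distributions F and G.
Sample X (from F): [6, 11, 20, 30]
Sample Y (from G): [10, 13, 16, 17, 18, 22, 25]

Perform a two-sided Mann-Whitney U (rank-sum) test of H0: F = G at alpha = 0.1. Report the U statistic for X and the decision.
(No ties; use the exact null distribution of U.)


Step 1: Combine and sort all 11 observations; assign midranks.
sorted (value, group): (6,X), (10,Y), (11,X), (13,Y), (16,Y), (17,Y), (18,Y), (20,X), (22,Y), (25,Y), (30,X)
ranks: 6->1, 10->2, 11->3, 13->4, 16->5, 17->6, 18->7, 20->8, 22->9, 25->10, 30->11
Step 2: Rank sum for X: R1 = 1 + 3 + 8 + 11 = 23.
Step 3: U_X = R1 - n1(n1+1)/2 = 23 - 4*5/2 = 23 - 10 = 13.
       U_Y = n1*n2 - U_X = 28 - 13 = 15.
Step 4: No ties, so the exact null distribution of U (based on enumerating the C(11,4) = 330 equally likely rank assignments) gives the two-sided p-value.
Step 5: p-value = 0.927273; compare to alpha = 0.1. fail to reject H0.

U_X = 13, p = 0.927273, fail to reject H0 at alpha = 0.1.


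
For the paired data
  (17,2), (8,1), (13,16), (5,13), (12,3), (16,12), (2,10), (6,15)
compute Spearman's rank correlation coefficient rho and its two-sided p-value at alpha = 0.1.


Step 1: Rank x and y separately (midranks; no ties here).
rank(x): 17->8, 8->4, 13->6, 5->2, 12->5, 16->7, 2->1, 6->3
rank(y): 2->2, 1->1, 16->8, 13->6, 3->3, 12->5, 10->4, 15->7
Step 2: d_i = R_x(i) - R_y(i); compute d_i^2.
  (8-2)^2=36, (4-1)^2=9, (6-8)^2=4, (2-6)^2=16, (5-3)^2=4, (7-5)^2=4, (1-4)^2=9, (3-7)^2=16
sum(d^2) = 98.
Step 3: rho = 1 - 6*98 / (8*(8^2 - 1)) = 1 - 588/504 = -0.166667.
Step 4: Under H0, t = rho * sqrt((n-2)/(1-rho^2)) = -0.4140 ~ t(6).
Step 5: Two-sided p-value from the t-distribution with 6 df = 0.693239.
Step 6: alpha = 0.1. fail to reject H0.

rho = -0.1667, p = 0.693239, fail to reject H0 at alpha = 0.1.
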